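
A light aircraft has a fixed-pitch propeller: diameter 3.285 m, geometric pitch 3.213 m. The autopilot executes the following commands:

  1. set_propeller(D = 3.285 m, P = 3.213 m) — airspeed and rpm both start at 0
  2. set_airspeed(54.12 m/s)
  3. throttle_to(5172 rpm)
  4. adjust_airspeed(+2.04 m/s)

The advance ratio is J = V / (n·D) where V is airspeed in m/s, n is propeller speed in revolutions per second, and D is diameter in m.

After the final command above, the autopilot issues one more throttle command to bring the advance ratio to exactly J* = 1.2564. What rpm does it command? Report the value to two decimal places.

rpm = 816.42

set_propeller: D = 3.285 m, P = 3.213 m (p = P/D = 0.978082); state ← (V=0, rpm=0)
set_airspeed(54.12): V ← 54.12 m/s
throttle_to(5172): rpm ← 5172
adjust_airspeed(+2.04): V ← 54.12 +2.04 = 56.16 m/s
final state: V = 56.16 m/s, rpm = 5172 → n = rpm/60 = 86.200000 rev/s
target J* = 1.2564; solve J* = V/(n·D) for n: n = V/(J*·D) = 56.16/(1.2564 × 3.285) = 13.607044 rev/s
rpm = 60·n = 816.422656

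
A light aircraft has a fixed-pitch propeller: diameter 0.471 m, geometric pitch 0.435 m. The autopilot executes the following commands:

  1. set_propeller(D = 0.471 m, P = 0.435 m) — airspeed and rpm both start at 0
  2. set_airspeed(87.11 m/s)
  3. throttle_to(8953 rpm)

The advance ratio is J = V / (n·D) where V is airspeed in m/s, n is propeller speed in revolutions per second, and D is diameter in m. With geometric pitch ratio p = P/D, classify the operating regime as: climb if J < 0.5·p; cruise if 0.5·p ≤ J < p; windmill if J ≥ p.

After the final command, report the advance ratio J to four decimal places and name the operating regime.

set_propeller: D = 0.471 m, P = 0.435 m (p = P/D = 0.923567); state ← (V=0, rpm=0)
set_airspeed(87.11): V ← 87.11 m/s
throttle_to(8953): rpm ← 8953
final state: V = 87.11 m/s, rpm = 8953 → n = rpm/60 = 149.216667 rev/s
J = V / (n·D) = 87.11 / (149.216667 × 0.471) = 1.239452
regime bands: climb J<0.4618 | cruise [0.4618, 0.9236) | windmill J≥0.9236
J = 1.2395 → windmill

J = 1.2395, regime = windmill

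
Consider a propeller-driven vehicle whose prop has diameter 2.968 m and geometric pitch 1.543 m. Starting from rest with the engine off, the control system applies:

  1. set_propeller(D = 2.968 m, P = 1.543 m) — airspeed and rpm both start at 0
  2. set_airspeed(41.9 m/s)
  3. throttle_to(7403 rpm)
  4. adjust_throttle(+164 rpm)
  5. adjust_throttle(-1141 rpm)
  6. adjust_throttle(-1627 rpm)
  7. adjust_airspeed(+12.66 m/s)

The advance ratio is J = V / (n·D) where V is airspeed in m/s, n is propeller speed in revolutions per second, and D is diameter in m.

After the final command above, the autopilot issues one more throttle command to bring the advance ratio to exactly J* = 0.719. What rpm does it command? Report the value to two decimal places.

rpm = 1534.03

set_propeller: D = 2.968 m, P = 1.543 m (p = P/D = 0.519879); state ← (V=0, rpm=0)
set_airspeed(41.9): V ← 41.9 m/s
throttle_to(7403): rpm ← 7403
adjust_throttle(+164): rpm ← 7403 +164 = 7567
adjust_throttle(-1141): rpm ← 7567 -1141 = 6426
adjust_throttle(-1627): rpm ← 6426 -1627 = 4799
adjust_airspeed(+12.66): V ← 41.9 +12.66 = 54.56 m/s
final state: V = 54.56 m/s, rpm = 4799 → n = rpm/60 = 79.983333 rev/s
target J* = 0.719; solve J* = V/(n·D) for n: n = V/(J*·D) = 54.56/(0.719 × 2.968) = 25.567106 rev/s
rpm = 60·n = 1534.026369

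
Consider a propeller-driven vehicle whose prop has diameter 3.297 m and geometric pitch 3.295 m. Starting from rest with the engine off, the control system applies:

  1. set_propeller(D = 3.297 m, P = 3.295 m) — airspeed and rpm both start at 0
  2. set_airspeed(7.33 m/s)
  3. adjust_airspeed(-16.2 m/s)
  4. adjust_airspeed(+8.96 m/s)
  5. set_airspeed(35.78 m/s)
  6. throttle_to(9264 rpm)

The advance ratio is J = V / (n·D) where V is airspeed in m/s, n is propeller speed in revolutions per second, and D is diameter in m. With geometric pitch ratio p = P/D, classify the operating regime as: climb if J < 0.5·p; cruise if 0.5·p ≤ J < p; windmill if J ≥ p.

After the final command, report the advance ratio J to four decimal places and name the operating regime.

J = 0.0703, regime = climb

set_propeller: D = 3.297 m, P = 3.295 m (p = P/D = 0.999393); state ← (V=0, rpm=0)
set_airspeed(7.33): V ← 7.33 m/s
adjust_airspeed(-16.2): V ← 7.33 -16.2 = -8.87 m/s
adjust_airspeed(+8.96): V ← -8.87 +8.96 = 0.09 m/s
set_airspeed(35.78): V ← 35.78 m/s
throttle_to(9264): rpm ← 9264
final state: V = 35.78 m/s, rpm = 9264 → n = rpm/60 = 154.400000 rev/s
J = V / (n·D) = 35.78 / (154.400000 × 3.297) = 0.070287
regime bands: climb J<0.4997 | cruise [0.4997, 0.9994) | windmill J≥0.9994
J = 0.0703 → climb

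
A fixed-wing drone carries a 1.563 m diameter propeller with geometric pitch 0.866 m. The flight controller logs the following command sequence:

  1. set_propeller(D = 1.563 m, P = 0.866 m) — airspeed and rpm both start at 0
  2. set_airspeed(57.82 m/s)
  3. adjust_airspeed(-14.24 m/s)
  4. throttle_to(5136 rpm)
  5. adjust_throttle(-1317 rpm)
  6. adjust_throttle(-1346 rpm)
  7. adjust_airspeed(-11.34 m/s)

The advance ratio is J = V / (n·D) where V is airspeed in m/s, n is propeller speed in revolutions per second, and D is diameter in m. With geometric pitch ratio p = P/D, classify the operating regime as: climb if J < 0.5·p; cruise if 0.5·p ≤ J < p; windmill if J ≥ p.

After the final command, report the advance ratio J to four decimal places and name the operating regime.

set_propeller: D = 1.563 m, P = 0.866 m (p = P/D = 0.554063); state ← (V=0, rpm=0)
set_airspeed(57.82): V ← 57.82 m/s
adjust_airspeed(-14.24): V ← 57.82 -14.24 = 43.58 m/s
throttle_to(5136): rpm ← 5136
adjust_throttle(-1317): rpm ← 5136 -1317 = 3819
adjust_throttle(-1346): rpm ← 3819 -1346 = 2473
adjust_airspeed(-11.34): V ← 43.58 -11.34 = 32.24 m/s
final state: V = 32.24 m/s, rpm = 2473 → n = rpm/60 = 41.216667 rev/s
J = V / (n·D) = 32.24 / (41.216667 × 1.563) = 0.500453
regime bands: climb J<0.2770 | cruise [0.2770, 0.5541) | windmill J≥0.5541
J = 0.5005 → cruise

J = 0.5005, regime = cruise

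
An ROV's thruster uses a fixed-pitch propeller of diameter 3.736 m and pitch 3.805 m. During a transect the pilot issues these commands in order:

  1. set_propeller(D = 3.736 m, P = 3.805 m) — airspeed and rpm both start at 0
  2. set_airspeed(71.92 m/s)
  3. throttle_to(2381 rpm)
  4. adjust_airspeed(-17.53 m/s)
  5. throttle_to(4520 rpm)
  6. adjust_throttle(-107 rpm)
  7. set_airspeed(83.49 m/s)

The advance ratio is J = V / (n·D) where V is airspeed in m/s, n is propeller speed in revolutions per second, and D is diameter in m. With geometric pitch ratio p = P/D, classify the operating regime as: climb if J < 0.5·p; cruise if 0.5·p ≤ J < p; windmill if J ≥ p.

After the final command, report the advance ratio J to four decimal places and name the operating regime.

set_propeller: D = 3.736 m, P = 3.805 m (p = P/D = 1.018469); state ← (V=0, rpm=0)
set_airspeed(71.92): V ← 71.92 m/s
throttle_to(2381): rpm ← 2381
adjust_airspeed(-17.53): V ← 71.92 -17.53 = 54.39 m/s
throttle_to(4520): rpm ← 4520
adjust_throttle(-107): rpm ← 4520 -107 = 4413
set_airspeed(83.49): V ← 83.49 m/s
final state: V = 83.49 m/s, rpm = 4413 → n = rpm/60 = 73.550000 rev/s
J = V / (n·D) = 83.49 / (73.550000 × 3.736) = 0.303840
regime bands: climb J<0.5092 | cruise [0.5092, 1.0185) | windmill J≥1.0185
J = 0.3038 → climb

J = 0.3038, regime = climb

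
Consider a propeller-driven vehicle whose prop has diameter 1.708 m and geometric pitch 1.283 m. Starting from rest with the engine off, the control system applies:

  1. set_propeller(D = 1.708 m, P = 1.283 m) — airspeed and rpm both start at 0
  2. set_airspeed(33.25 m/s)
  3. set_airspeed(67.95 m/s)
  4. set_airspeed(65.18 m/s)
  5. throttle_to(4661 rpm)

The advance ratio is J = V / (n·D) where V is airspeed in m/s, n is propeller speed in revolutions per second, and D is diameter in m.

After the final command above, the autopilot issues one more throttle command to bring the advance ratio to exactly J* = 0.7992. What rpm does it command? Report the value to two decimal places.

set_propeller: D = 1.708 m, P = 1.283 m (p = P/D = 0.751171); state ← (V=0, rpm=0)
set_airspeed(33.25): V ← 33.25 m/s
set_airspeed(67.95): V ← 67.95 m/s
set_airspeed(65.18): V ← 65.18 m/s
throttle_to(4661): rpm ← 4661
final state: V = 65.18 m/s, rpm = 4661 → n = rpm/60 = 77.683333 rev/s
target J* = 0.7992; solve J* = V/(n·D) for n: n = V/(J*·D) = 65.18/(0.7992 × 1.708) = 47.749740 rev/s
rpm = 60·n = 2864.984422

rpm = 2864.98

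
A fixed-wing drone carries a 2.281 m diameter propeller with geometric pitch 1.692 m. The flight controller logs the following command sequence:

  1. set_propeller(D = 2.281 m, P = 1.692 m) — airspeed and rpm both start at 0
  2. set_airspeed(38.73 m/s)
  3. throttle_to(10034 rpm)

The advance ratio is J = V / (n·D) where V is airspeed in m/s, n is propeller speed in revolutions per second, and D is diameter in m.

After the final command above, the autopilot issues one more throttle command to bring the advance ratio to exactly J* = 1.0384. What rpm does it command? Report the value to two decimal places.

set_propeller: D = 2.281 m, P = 1.692 m (p = P/D = 0.741780); state ← (V=0, rpm=0)
set_airspeed(38.73): V ← 38.73 m/s
throttle_to(10034): rpm ← 10034
final state: V = 38.73 m/s, rpm = 10034 → n = rpm/60 = 167.233333 rev/s
target J* = 1.0384; solve J* = V/(n·D) for n: n = V/(J*·D) = 38.73/(1.0384 × 2.281) = 16.351497 rev/s
rpm = 60·n = 981.089850

rpm = 981.09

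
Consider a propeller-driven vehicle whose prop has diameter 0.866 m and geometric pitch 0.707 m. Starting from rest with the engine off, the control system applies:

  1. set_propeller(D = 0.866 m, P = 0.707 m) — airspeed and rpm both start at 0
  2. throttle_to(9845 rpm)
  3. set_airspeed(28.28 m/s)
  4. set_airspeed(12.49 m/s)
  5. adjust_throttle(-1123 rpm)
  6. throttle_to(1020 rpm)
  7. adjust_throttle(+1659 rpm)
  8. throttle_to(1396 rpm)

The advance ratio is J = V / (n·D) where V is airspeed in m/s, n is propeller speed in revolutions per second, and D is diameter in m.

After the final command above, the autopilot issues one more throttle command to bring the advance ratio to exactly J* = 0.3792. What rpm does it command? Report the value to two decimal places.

rpm = 2282.06

set_propeller: D = 0.866 m, P = 0.707 m (p = P/D = 0.816397); state ← (V=0, rpm=0)
throttle_to(9845): rpm ← 9845
set_airspeed(28.28): V ← 28.28 m/s
set_airspeed(12.49): V ← 12.49 m/s
adjust_throttle(-1123): rpm ← 9845 -1123 = 8722
throttle_to(1020): rpm ← 1020
adjust_throttle(+1659): rpm ← 1020 +1659 = 2679
throttle_to(1396): rpm ← 1396
final state: V = 12.49 m/s, rpm = 1396 → n = rpm/60 = 23.266667 rev/s
target J* = 0.3792; solve J* = V/(n·D) for n: n = V/(J*·D) = 12.49/(0.3792 × 0.866) = 38.034369 rev/s
rpm = 60·n = 2282.062151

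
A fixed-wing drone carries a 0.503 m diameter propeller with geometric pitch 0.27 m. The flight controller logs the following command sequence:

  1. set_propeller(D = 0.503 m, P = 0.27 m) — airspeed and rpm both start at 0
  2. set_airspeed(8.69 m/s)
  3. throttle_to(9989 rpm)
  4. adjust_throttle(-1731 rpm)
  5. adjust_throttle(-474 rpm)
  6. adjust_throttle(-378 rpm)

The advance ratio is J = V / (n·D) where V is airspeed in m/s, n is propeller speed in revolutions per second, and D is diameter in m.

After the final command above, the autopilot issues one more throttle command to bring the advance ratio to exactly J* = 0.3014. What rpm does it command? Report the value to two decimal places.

set_propeller: D = 0.503 m, P = 0.27 m (p = P/D = 0.536779); state ← (V=0, rpm=0)
set_airspeed(8.69): V ← 8.69 m/s
throttle_to(9989): rpm ← 9989
adjust_throttle(-1731): rpm ← 9989 -1731 = 8258
adjust_throttle(-474): rpm ← 8258 -474 = 7784
adjust_throttle(-378): rpm ← 7784 -378 = 7406
final state: V = 8.69 m/s, rpm = 7406 → n = rpm/60 = 123.433333 rev/s
target J* = 0.3014; solve J* = V/(n·D) for n: n = V/(J*·D) = 8.69/(0.3014 × 0.503) = 57.320312 rev/s
rpm = 60·n = 3439.218702

rpm = 3439.22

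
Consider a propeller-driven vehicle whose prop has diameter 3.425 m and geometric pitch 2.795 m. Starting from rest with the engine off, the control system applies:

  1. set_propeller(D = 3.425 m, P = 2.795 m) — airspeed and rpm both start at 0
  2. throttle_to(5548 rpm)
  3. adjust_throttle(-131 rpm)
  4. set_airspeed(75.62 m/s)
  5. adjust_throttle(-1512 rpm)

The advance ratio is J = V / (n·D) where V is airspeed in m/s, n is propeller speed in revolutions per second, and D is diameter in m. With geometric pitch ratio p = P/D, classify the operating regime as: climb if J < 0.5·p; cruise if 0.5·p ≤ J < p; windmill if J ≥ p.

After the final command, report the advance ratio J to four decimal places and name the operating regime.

J = 0.3392, regime = climb

set_propeller: D = 3.425 m, P = 2.795 m (p = P/D = 0.816058); state ← (V=0, rpm=0)
throttle_to(5548): rpm ← 5548
adjust_throttle(-131): rpm ← 5548 -131 = 5417
set_airspeed(75.62): V ← 75.62 m/s
adjust_throttle(-1512): rpm ← 5417 -1512 = 3905
final state: V = 75.62 m/s, rpm = 3905 → n = rpm/60 = 65.083333 rev/s
J = V / (n·D) = 75.62 / (65.083333 × 3.425) = 0.339239
regime bands: climb J<0.4080 | cruise [0.4080, 0.8161) | windmill J≥0.8161
J = 0.3392 → climb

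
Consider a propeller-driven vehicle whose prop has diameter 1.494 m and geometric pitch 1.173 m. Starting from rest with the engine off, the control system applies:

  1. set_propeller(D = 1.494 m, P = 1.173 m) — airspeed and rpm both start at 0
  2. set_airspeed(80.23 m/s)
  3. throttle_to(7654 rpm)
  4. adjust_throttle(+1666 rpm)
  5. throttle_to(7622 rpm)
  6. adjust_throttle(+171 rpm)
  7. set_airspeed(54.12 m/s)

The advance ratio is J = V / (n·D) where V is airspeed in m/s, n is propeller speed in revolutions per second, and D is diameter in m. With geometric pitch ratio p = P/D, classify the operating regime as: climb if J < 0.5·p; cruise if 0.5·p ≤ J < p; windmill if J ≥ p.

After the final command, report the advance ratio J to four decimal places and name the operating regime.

J = 0.2789, regime = climb

set_propeller: D = 1.494 m, P = 1.173 m (p = P/D = 0.785141); state ← (V=0, rpm=0)
set_airspeed(80.23): V ← 80.23 m/s
throttle_to(7654): rpm ← 7654
adjust_throttle(+1666): rpm ← 7654 +1666 = 9320
throttle_to(7622): rpm ← 7622
adjust_throttle(+171): rpm ← 7622 +171 = 7793
set_airspeed(54.12): V ← 54.12 m/s
final state: V = 54.12 m/s, rpm = 7793 → n = rpm/60 = 129.883333 rev/s
J = V / (n·D) = 54.12 / (129.883333 × 1.494) = 0.278903
regime bands: climb J<0.3926 | cruise [0.3926, 0.7851) | windmill J≥0.7851
J = 0.2789 → climb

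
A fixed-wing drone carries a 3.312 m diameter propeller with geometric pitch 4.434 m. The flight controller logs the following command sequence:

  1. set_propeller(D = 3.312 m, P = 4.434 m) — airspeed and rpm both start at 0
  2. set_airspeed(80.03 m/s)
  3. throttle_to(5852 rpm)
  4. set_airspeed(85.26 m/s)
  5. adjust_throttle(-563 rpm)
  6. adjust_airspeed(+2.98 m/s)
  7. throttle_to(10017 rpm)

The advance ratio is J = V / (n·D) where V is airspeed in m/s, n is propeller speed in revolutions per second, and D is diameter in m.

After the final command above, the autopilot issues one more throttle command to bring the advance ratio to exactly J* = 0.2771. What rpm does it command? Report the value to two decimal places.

rpm = 5768.86

set_propeller: D = 3.312 m, P = 4.434 m (p = P/D = 1.338768); state ← (V=0, rpm=0)
set_airspeed(80.03): V ← 80.03 m/s
throttle_to(5852): rpm ← 5852
set_airspeed(85.26): V ← 85.26 m/s
adjust_throttle(-563): rpm ← 5852 -563 = 5289
adjust_airspeed(+2.98): V ← 85.26 +2.98 = 88.24 m/s
throttle_to(10017): rpm ← 10017
final state: V = 88.24 m/s, rpm = 10017 → n = rpm/60 = 166.950000 rev/s
target J* = 0.2771; solve J* = V/(n·D) for n: n = V/(J*·D) = 88.24/(0.2771 × 3.312) = 96.147644 rev/s
rpm = 60·n = 5768.858624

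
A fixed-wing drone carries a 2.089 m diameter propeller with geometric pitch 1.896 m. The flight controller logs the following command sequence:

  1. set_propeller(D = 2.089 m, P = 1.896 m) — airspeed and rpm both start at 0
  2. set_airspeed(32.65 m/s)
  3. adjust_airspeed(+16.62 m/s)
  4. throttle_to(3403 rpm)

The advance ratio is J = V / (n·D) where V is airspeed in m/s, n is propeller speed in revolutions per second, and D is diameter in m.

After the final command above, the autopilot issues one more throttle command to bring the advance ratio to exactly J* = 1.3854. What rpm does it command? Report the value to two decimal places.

rpm = 1021.46

set_propeller: D = 2.089 m, P = 1.896 m (p = P/D = 0.907611); state ← (V=0, rpm=0)
set_airspeed(32.65): V ← 32.65 m/s
adjust_airspeed(+16.62): V ← 32.65 +16.62 = 49.27 m/s
throttle_to(3403): rpm ← 3403
final state: V = 49.27 m/s, rpm = 3403 → n = rpm/60 = 56.716667 rev/s
target J* = 1.3854; solve J* = V/(n·D) for n: n = V/(J*·D) = 49.27/(1.3854 × 2.089) = 17.024287 rev/s
rpm = 60·n = 1021.457236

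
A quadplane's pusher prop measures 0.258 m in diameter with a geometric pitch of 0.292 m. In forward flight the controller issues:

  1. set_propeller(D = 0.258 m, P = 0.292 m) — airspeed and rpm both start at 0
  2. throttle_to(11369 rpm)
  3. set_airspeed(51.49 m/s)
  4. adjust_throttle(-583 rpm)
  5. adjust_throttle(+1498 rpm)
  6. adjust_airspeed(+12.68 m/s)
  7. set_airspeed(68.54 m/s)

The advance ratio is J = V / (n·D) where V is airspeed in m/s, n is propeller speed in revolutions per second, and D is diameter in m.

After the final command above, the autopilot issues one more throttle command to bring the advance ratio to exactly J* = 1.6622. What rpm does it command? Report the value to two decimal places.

set_propeller: D = 0.258 m, P = 0.292 m (p = P/D = 1.131783); state ← (V=0, rpm=0)
throttle_to(11369): rpm ← 11369
set_airspeed(51.49): V ← 51.49 m/s
adjust_throttle(-583): rpm ← 11369 -583 = 10786
adjust_throttle(+1498): rpm ← 10786 +1498 = 12284
adjust_airspeed(+12.68): V ← 51.49 +12.68 = 64.17 m/s
set_airspeed(68.54): V ← 68.54 m/s
final state: V = 68.54 m/s, rpm = 12284 → n = rpm/60 = 204.733333 rev/s
target J* = 1.6622; solve J* = V/(n·D) for n: n = V/(J*·D) = 68.54/(1.6622 × 0.258) = 159.823676 rev/s
rpm = 60·n = 9589.420577

rpm = 9589.42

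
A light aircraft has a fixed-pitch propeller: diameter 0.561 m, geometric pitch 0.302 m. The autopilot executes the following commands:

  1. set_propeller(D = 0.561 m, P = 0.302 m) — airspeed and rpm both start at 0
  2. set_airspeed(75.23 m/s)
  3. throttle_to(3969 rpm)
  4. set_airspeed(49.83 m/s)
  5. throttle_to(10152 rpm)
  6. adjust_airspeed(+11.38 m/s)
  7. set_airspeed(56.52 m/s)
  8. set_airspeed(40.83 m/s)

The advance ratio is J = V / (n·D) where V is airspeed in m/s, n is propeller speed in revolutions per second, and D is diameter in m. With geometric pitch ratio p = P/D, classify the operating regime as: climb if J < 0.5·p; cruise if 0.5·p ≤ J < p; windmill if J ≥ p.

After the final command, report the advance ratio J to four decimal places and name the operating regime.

J = 0.4301, regime = cruise

set_propeller: D = 0.561 m, P = 0.302 m (p = P/D = 0.538324); state ← (V=0, rpm=0)
set_airspeed(75.23): V ← 75.23 m/s
throttle_to(3969): rpm ← 3969
set_airspeed(49.83): V ← 49.83 m/s
throttle_to(10152): rpm ← 10152
adjust_airspeed(+11.38): V ← 49.83 +11.38 = 61.21 m/s
set_airspeed(56.52): V ← 56.52 m/s
set_airspeed(40.83): V ← 40.83 m/s
final state: V = 40.83 m/s, rpm = 10152 → n = rpm/60 = 169.200000 rev/s
J = V / (n·D) = 40.83 / (169.200000 × 0.561) = 0.430146
regime bands: climb J<0.2692 | cruise [0.2692, 0.5383) | windmill J≥0.5383
J = 0.4301 → cruise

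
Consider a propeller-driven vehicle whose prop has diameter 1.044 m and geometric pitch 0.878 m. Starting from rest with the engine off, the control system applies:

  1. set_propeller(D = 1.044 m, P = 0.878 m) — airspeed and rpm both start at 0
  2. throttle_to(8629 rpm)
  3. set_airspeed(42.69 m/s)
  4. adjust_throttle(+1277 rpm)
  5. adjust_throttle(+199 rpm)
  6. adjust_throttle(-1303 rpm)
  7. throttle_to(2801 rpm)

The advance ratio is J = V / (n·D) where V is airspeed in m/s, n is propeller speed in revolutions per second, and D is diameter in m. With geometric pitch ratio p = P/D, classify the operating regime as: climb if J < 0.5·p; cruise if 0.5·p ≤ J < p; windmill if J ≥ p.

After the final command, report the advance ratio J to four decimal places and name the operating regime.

J = 0.8759, regime = windmill

set_propeller: D = 1.044 m, P = 0.878 m (p = P/D = 0.840996); state ← (V=0, rpm=0)
throttle_to(8629): rpm ← 8629
set_airspeed(42.69): V ← 42.69 m/s
adjust_throttle(+1277): rpm ← 8629 +1277 = 9906
adjust_throttle(+199): rpm ← 9906 +199 = 10105
adjust_throttle(-1303): rpm ← 10105 -1303 = 8802
throttle_to(2801): rpm ← 2801
final state: V = 42.69 m/s, rpm = 2801 → n = rpm/60 = 46.683333 rev/s
J = V / (n·D) = 42.69 / (46.683333 × 1.044) = 0.875919
regime bands: climb J<0.4205 | cruise [0.4205, 0.8410) | windmill J≥0.8410
J = 0.8759 → windmill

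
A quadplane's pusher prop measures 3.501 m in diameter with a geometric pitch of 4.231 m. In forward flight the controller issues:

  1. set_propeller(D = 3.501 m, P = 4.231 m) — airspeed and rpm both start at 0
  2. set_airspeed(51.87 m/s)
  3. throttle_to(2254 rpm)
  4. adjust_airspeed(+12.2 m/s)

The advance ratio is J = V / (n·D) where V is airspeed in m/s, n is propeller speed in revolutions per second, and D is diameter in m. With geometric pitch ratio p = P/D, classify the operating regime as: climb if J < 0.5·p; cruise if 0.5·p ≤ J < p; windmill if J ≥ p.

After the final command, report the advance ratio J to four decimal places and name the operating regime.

J = 0.4871, regime = climb

set_propeller: D = 3.501 m, P = 4.231 m (p = P/D = 1.208512); state ← (V=0, rpm=0)
set_airspeed(51.87): V ← 51.87 m/s
throttle_to(2254): rpm ← 2254
adjust_airspeed(+12.2): V ← 51.87 +12.2 = 64.07 m/s
final state: V = 64.07 m/s, rpm = 2254 → n = rpm/60 = 37.566667 rev/s
J = V / (n·D) = 64.07 / (37.566667 × 3.501) = 0.487147
regime bands: climb J<0.6043 | cruise [0.6043, 1.2085) | windmill J≥1.2085
J = 0.4871 → climb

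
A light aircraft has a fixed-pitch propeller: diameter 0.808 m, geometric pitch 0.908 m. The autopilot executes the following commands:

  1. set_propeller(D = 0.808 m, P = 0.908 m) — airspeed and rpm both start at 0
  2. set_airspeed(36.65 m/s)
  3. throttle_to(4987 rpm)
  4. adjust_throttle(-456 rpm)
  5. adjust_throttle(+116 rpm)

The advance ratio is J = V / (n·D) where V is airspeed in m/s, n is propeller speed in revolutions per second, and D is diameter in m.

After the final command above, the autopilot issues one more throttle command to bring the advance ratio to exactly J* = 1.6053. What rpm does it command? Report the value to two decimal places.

set_propeller: D = 0.808 m, P = 0.908 m (p = P/D = 1.123762); state ← (V=0, rpm=0)
set_airspeed(36.65): V ← 36.65 m/s
throttle_to(4987): rpm ← 4987
adjust_throttle(-456): rpm ← 4987 -456 = 4531
adjust_throttle(+116): rpm ← 4531 +116 = 4647
final state: V = 36.65 m/s, rpm = 4647 → n = rpm/60 = 77.450000 rev/s
target J* = 1.6053; solve J* = V/(n·D) for n: n = V/(J*·D) = 36.65/(1.6053 × 0.808) = 28.255722 rev/s
rpm = 60·n = 1695.343334

rpm = 1695.34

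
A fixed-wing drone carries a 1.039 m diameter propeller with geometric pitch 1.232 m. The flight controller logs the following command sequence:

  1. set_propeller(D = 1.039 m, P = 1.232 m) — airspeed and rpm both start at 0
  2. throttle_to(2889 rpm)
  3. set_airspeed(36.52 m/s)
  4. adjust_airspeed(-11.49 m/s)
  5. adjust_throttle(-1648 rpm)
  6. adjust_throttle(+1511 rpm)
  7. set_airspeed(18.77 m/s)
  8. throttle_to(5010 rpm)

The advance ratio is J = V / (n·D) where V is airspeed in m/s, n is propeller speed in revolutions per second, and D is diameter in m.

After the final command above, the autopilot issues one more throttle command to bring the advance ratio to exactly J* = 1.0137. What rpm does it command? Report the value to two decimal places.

rpm = 1069.28

set_propeller: D = 1.039 m, P = 1.232 m (p = P/D = 1.185756); state ← (V=0, rpm=0)
throttle_to(2889): rpm ← 2889
set_airspeed(36.52): V ← 36.52 m/s
adjust_airspeed(-11.49): V ← 36.52 -11.49 = 25.03 m/s
adjust_throttle(-1648): rpm ← 2889 -1648 = 1241
adjust_throttle(+1511): rpm ← 1241 +1511 = 2752
set_airspeed(18.77): V ← 18.77 m/s
throttle_to(5010): rpm ← 5010
final state: V = 18.77 m/s, rpm = 5010 → n = rpm/60 = 83.500000 rev/s
target J* = 1.0137; solve J* = V/(n·D) for n: n = V/(J*·D) = 18.77/(1.0137 × 1.039) = 17.821296 rev/s
rpm = 60·n = 1069.277748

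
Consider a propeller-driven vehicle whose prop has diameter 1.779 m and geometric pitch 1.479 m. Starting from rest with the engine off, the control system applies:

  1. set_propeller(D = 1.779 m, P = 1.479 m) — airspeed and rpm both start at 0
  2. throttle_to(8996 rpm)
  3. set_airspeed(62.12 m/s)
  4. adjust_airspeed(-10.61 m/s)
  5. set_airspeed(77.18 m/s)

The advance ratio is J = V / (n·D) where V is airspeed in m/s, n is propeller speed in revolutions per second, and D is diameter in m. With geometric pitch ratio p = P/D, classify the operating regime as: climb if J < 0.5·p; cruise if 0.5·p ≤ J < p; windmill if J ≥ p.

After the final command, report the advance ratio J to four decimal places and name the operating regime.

set_propeller: D = 1.779 m, P = 1.479 m (p = P/D = 0.831366); state ← (V=0, rpm=0)
throttle_to(8996): rpm ← 8996
set_airspeed(62.12): V ← 62.12 m/s
adjust_airspeed(-10.61): V ← 62.12 -10.61 = 51.51 m/s
set_airspeed(77.18): V ← 77.18 m/s
final state: V = 77.18 m/s, rpm = 8996 → n = rpm/60 = 149.933333 rev/s
J = V / (n·D) = 77.18 / (149.933333 × 1.779) = 0.289355
regime bands: climb J<0.4157 | cruise [0.4157, 0.8314) | windmill J≥0.8314
J = 0.2894 → climb

J = 0.2894, regime = climb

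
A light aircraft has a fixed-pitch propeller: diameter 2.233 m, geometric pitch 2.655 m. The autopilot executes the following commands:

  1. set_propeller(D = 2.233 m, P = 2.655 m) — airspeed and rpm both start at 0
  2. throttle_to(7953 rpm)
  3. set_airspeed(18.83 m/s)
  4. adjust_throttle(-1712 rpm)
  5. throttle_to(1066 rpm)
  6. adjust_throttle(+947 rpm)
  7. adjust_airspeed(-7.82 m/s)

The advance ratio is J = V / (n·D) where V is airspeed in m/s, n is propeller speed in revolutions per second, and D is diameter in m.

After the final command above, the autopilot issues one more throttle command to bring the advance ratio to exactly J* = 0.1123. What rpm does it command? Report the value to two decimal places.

set_propeller: D = 2.233 m, P = 2.655 m (p = P/D = 1.188983); state ← (V=0, rpm=0)
throttle_to(7953): rpm ← 7953
set_airspeed(18.83): V ← 18.83 m/s
adjust_throttle(-1712): rpm ← 7953 -1712 = 6241
throttle_to(1066): rpm ← 1066
adjust_throttle(+947): rpm ← 1066 +947 = 2013
adjust_airspeed(-7.82): V ← 18.83 -7.82 = 11.01 m/s
final state: V = 11.01 m/s, rpm = 2013 → n = rpm/60 = 33.550000 rev/s
target J* = 0.1123; solve J* = V/(n·D) for n: n = V/(J*·D) = 11.01/(0.1123 × 2.233) = 43.905491 rev/s
rpm = 60·n = 2634.329468

rpm = 2634.33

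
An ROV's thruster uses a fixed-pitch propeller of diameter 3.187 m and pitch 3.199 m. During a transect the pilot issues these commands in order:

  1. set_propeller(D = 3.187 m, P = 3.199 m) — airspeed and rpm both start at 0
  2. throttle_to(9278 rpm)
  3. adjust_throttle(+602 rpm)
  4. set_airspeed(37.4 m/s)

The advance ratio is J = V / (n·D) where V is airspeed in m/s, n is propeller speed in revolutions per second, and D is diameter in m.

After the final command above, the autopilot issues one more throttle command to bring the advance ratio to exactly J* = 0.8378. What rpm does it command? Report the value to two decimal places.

rpm = 840.43

set_propeller: D = 3.187 m, P = 3.199 m (p = P/D = 1.003765); state ← (V=0, rpm=0)
throttle_to(9278): rpm ← 9278
adjust_throttle(+602): rpm ← 9278 +602 = 9880
set_airspeed(37.4): V ← 37.4 m/s
final state: V = 37.4 m/s, rpm = 9880 → n = rpm/60 = 164.666667 rev/s
target J* = 0.8378; solve J* = V/(n·D) for n: n = V/(J*·D) = 37.4/(0.8378 × 3.187) = 14.007131 rev/s
rpm = 60·n = 840.427845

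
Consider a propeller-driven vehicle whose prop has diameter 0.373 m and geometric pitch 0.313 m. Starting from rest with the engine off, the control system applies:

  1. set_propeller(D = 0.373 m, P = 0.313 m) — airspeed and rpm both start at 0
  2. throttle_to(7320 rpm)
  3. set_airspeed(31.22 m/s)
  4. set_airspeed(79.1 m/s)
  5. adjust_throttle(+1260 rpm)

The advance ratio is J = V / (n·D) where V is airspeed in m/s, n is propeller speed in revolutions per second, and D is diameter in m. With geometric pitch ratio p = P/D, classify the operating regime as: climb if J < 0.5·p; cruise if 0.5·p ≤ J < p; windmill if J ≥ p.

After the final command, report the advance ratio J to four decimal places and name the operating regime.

set_propeller: D = 0.373 m, P = 0.313 m (p = P/D = 0.839142); state ← (V=0, rpm=0)
throttle_to(7320): rpm ← 7320
set_airspeed(31.22): V ← 31.22 m/s
set_airspeed(79.1): V ← 79.1 m/s
adjust_throttle(+1260): rpm ← 7320 +1260 = 8580
final state: V = 79.1 m/s, rpm = 8580 → n = rpm/60 = 143.000000 rev/s
J = V / (n·D) = 79.1 / (143.000000 × 0.373) = 1.482967
regime bands: climb J<0.4196 | cruise [0.4196, 0.8391) | windmill J≥0.8391
J = 1.4830 → windmill

J = 1.4830, regime = windmill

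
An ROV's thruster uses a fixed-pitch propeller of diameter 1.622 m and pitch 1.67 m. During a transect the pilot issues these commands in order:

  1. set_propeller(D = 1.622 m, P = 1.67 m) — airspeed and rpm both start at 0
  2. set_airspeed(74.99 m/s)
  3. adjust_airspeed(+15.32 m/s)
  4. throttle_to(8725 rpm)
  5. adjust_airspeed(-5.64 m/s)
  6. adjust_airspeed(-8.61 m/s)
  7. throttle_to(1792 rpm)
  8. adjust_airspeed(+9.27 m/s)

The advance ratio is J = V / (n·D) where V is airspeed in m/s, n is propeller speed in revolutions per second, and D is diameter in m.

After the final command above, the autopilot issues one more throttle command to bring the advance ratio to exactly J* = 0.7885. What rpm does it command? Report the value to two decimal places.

rpm = 4003.14

set_propeller: D = 1.622 m, P = 1.67 m (p = P/D = 1.029593); state ← (V=0, rpm=0)
set_airspeed(74.99): V ← 74.99 m/s
adjust_airspeed(+15.32): V ← 74.99 +15.32 = 90.31 m/s
throttle_to(8725): rpm ← 8725
adjust_airspeed(-5.64): V ← 90.31 -5.64 = 84.67 m/s
adjust_airspeed(-8.61): V ← 84.67 -8.61 = 76.06 m/s
throttle_to(1792): rpm ← 1792
adjust_airspeed(+9.27): V ← 76.06 +9.27 = 85.33 m/s
final state: V = 85.33 m/s, rpm = 1792 → n = rpm/60 = 29.866667 rev/s
target J* = 0.7885; solve J* = V/(n·D) for n: n = V/(J*·D) = 85.33/(0.7885 × 1.622) = 66.718949 rev/s
rpm = 60·n = 4003.136956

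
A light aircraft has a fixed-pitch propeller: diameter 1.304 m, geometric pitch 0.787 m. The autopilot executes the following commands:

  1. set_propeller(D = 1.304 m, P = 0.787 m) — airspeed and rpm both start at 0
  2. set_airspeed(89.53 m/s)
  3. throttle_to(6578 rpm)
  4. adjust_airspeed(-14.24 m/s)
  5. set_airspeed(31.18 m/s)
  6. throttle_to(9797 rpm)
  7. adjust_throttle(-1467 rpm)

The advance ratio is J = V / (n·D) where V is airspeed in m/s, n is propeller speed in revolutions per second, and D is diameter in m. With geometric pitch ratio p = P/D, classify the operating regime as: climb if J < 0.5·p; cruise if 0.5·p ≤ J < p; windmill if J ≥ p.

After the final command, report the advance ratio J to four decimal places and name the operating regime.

J = 0.1722, regime = climb

set_propeller: D = 1.304 m, P = 0.787 m (p = P/D = 0.603528); state ← (V=0, rpm=0)
set_airspeed(89.53): V ← 89.53 m/s
throttle_to(6578): rpm ← 6578
adjust_airspeed(-14.24): V ← 89.53 -14.24 = 75.29 m/s
set_airspeed(31.18): V ← 31.18 m/s
throttle_to(9797): rpm ← 9797
adjust_throttle(-1467): rpm ← 9797 -1467 = 8330
final state: V = 31.18 m/s, rpm = 8330 → n = rpm/60 = 138.833333 rev/s
J = V / (n·D) = 31.18 / (138.833333 × 1.304) = 0.172228
regime bands: climb J<0.3018 | cruise [0.3018, 0.6035) | windmill J≥0.6035
J = 0.1722 → climb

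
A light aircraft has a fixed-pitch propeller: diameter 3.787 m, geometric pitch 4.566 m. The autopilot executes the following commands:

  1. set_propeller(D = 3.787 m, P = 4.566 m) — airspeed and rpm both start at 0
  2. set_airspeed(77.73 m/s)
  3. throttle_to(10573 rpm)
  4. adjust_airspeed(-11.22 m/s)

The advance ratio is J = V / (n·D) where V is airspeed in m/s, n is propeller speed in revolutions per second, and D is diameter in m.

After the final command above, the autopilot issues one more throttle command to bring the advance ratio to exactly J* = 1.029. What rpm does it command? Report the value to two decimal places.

rpm = 1024.06

set_propeller: D = 3.787 m, P = 4.566 m (p = P/D = 1.205704); state ← (V=0, rpm=0)
set_airspeed(77.73): V ← 77.73 m/s
throttle_to(10573): rpm ← 10573
adjust_airspeed(-11.22): V ← 77.73 -11.22 = 66.51 m/s
final state: V = 66.51 m/s, rpm = 10573 → n = rpm/60 = 176.216667 rev/s
target J* = 1.029; solve J* = V/(n·D) for n: n = V/(J*·D) = 66.51/(1.029 × 3.787) = 17.067750 rev/s
rpm = 60·n = 1024.064988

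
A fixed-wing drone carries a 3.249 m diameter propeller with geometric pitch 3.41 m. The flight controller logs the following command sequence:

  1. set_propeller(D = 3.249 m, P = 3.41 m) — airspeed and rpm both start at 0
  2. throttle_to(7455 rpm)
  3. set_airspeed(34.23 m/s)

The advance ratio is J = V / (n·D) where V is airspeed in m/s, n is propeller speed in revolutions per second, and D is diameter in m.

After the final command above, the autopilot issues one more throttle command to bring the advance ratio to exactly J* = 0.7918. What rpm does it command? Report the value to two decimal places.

rpm = 798.35

set_propeller: D = 3.249 m, P = 3.41 m (p = P/D = 1.049554); state ← (V=0, rpm=0)
throttle_to(7455): rpm ← 7455
set_airspeed(34.23): V ← 34.23 m/s
final state: V = 34.23 m/s, rpm = 7455 → n = rpm/60 = 124.250000 rev/s
target J* = 0.7918; solve J* = V/(n·D) for n: n = V/(J*·D) = 34.23/(0.7918 × 3.249) = 13.305821 rev/s
rpm = 60·n = 798.349285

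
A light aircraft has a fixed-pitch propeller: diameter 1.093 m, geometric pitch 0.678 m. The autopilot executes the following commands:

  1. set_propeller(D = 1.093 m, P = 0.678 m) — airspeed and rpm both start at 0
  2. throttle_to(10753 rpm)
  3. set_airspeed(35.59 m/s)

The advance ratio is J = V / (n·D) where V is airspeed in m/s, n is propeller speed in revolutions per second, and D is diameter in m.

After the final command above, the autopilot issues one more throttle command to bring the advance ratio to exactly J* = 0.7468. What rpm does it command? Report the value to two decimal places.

set_propeller: D = 1.093 m, P = 0.678 m (p = P/D = 0.620311); state ← (V=0, rpm=0)
throttle_to(10753): rpm ← 10753
set_airspeed(35.59): V ← 35.59 m/s
final state: V = 35.59 m/s, rpm = 10753 → n = rpm/60 = 179.216667 rev/s
target J* = 0.7468; solve J* = V/(n·D) for n: n = V/(J*·D) = 35.59/(0.7468 × 1.093) = 43.601709 rev/s
rpm = 60·n = 2616.102568

rpm = 2616.10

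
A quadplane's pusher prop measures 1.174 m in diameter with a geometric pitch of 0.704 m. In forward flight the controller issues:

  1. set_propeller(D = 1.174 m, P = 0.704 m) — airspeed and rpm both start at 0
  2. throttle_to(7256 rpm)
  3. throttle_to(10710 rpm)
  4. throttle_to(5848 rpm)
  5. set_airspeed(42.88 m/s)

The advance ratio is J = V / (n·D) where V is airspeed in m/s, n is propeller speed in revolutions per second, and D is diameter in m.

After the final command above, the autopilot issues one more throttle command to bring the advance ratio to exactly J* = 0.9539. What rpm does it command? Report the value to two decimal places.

set_propeller: D = 1.174 m, P = 0.704 m (p = P/D = 0.599659); state ← (V=0, rpm=0)
throttle_to(7256): rpm ← 7256
throttle_to(10710): rpm ← 10710
throttle_to(5848): rpm ← 5848
set_airspeed(42.88): V ← 42.88 m/s
final state: V = 42.88 m/s, rpm = 5848 → n = rpm/60 = 97.466667 rev/s
target J* = 0.9539; solve J* = V/(n·D) for n: n = V/(J*·D) = 42.88/(0.9539 × 1.174) = 38.289865 rev/s
rpm = 60·n = 2297.391878

rpm = 2297.39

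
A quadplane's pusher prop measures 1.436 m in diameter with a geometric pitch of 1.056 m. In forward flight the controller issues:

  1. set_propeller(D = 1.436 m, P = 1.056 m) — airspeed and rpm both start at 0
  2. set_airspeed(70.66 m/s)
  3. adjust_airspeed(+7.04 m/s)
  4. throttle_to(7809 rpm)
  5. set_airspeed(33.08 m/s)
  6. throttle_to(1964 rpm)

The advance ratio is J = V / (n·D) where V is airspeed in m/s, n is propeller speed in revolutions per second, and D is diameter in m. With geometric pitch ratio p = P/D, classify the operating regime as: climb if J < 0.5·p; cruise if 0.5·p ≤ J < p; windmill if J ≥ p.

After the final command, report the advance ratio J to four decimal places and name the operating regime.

J = 0.7038, regime = cruise

set_propeller: D = 1.436 m, P = 1.056 m (p = P/D = 0.735376); state ← (V=0, rpm=0)
set_airspeed(70.66): V ← 70.66 m/s
adjust_airspeed(+7.04): V ← 70.66 +7.04 = 77.7 m/s
throttle_to(7809): rpm ← 7809
set_airspeed(33.08): V ← 33.08 m/s
throttle_to(1964): rpm ← 1964
final state: V = 33.08 m/s, rpm = 1964 → n = rpm/60 = 32.733333 rev/s
J = V / (n·D) = 33.08 / (32.733333 × 1.436) = 0.703754
regime bands: climb J<0.3677 | cruise [0.3677, 0.7354) | windmill J≥0.7354
J = 0.7038 → cruise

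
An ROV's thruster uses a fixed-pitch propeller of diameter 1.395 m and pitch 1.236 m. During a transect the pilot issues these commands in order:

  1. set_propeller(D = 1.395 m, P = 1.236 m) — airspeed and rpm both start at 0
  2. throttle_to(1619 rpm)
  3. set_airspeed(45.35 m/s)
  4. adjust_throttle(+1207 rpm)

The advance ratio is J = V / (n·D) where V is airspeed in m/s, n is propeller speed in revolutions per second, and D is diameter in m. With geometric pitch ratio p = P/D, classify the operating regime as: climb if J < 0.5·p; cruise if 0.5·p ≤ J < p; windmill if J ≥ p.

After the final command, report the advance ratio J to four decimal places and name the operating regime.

set_propeller: D = 1.395 m, P = 1.236 m (p = P/D = 0.886022); state ← (V=0, rpm=0)
throttle_to(1619): rpm ← 1619
set_airspeed(45.35): V ← 45.35 m/s
adjust_throttle(+1207): rpm ← 1619 +1207 = 2826
final state: V = 45.35 m/s, rpm = 2826 → n = rpm/60 = 47.100000 rev/s
J = V / (n·D) = 45.35 / (47.100000 × 1.395) = 0.690211
regime bands: climb J<0.4430 | cruise [0.4430, 0.8860) | windmill J≥0.8860
J = 0.6902 → cruise

J = 0.6902, regime = cruise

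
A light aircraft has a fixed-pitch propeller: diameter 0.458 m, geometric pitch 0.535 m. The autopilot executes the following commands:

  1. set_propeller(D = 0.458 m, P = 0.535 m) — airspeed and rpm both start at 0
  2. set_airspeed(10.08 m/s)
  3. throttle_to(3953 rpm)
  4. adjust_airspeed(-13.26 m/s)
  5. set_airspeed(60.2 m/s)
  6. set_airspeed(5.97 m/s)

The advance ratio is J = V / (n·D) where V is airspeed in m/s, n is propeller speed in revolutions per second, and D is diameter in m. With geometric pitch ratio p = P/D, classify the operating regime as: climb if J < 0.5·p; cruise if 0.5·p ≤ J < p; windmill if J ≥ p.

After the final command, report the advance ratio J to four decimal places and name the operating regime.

J = 0.1978, regime = climb

set_propeller: D = 0.458 m, P = 0.535 m (p = P/D = 1.168122); state ← (V=0, rpm=0)
set_airspeed(10.08): V ← 10.08 m/s
throttle_to(3953): rpm ← 3953
adjust_airspeed(-13.26): V ← 10.08 -13.26 = -3.18 m/s
set_airspeed(60.2): V ← 60.2 m/s
set_airspeed(5.97): V ← 5.97 m/s
final state: V = 5.97 m/s, rpm = 3953 → n = rpm/60 = 65.883333 rev/s
J = V / (n·D) = 5.97 / (65.883333 × 0.458) = 0.197849
regime bands: climb J<0.5841 | cruise [0.5841, 1.1681) | windmill J≥1.1681
J = 0.1978 → climb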